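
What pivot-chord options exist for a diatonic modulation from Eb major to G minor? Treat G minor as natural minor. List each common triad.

Eb, Gm, Bb, Cm

Triads in Eb major: Eb major (I), F minor (ii), G minor (iii), Ab major (IV), Bb major (V), C minor (vi), D diminished (vii°).
Triads in G minor (natural minor): G minor (i), A diminished (ii°), Bb major (III), C minor (iv), D minor (v), Eb major (VI), F major (VII).
Shared triads with their functions: Eb major (I in Eb major, VI in G minor); G minor (iii in Eb major, i in G minor); Bb major (V in Eb major, III in G minor); C minor (vi in Eb major, iv in G minor).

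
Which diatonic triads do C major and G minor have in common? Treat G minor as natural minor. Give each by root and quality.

Triads in C major: C (I), Dm (ii), Em (iii), F (IV), G (V), Am (vi), Bdim (vii°).
Triads in G minor (natural minor): Gm (i), Adim (ii°), Bb (III), Cm (iv), Dm (v), Eb (VI), F (VII).
Shared triads with their functions: Dm (ii in C major, v in G minor); F (IV in C major, VII in G minor).

Dm, F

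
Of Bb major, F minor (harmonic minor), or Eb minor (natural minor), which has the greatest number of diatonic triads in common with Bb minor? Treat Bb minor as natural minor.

Triads of Bb minor (natural minor): Bb minor (i), C diminished (ii°), Db major (III), Eb minor (iv), F minor (v), Gb major (VI), Ab major (VII).
Bb major shares 0: none.
F minor (harmonic minor) shares 3: Bbm, Db, Fm.
Eb minor (natural minor) shares 4: Bbm, Db, Ebm, Gb.
The most common triads (4) are shared with Eb minor.

Eb minor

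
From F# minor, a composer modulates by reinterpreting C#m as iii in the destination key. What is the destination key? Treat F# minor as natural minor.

A major

The numeral iii denotes a minor triad on scale degree 3. With C# on degree 3, the tonic of the new key is A.
Degree 3 carries a minor triad in major keys, so the destination is A major.
Check: the diatonic triads of A major are A (I), Bm (ii), C#m (iii), D (IV), E (V), F#m (vi), G#dim (vii°) — C#m is indeed iii.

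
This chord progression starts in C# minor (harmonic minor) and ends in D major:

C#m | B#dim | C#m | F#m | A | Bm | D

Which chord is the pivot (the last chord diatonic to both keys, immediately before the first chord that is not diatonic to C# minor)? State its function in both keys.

A — VI in C# minor, V in D major

Chords diatonic to C# minor: C#m, D#dim, Eaug, F#m, G#, A, B#dim.
Reading the progression, the first chord not in that set is Bm, so the modulation leaves C# minor there.
The chord immediately before Bm is A, which is diatonic to both keys: VI in C# minor and V in D major.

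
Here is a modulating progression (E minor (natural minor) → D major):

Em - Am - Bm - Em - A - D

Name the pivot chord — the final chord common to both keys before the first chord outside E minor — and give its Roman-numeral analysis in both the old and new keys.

Chords diatonic to E minor: Em, F#dim, G, Am, Bm, C, D.
Reading the progression, the first chord not in that set is A, so the modulation leaves E minor there.
The chord immediately before A is Em, which is diatonic to both keys: i in E minor and ii in D major.

Em — i in E minor, ii in D major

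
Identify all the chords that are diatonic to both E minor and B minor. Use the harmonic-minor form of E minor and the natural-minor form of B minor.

Triads in E minor (harmonic minor): Em (i), F#dim (ii°), Gaug (III+), Am (iv), B (V), C (VI), D#dim (vii°).
Triads in B minor (natural minor): Bm (i), C#dim (ii°), D (III), Em (iv), F#m (v), G (VI), A (VII).
Shared triads with their functions: Em (i in E minor, iv in B minor).

Em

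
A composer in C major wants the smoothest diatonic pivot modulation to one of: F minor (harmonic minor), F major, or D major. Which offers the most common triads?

Triads of C major: C major (I), D minor (ii), E minor (iii), F major (IV), G major (V), A minor (vi), B diminished (vii°).
F minor (harmonic minor) shares 1: C.
F major shares 4: C, Dm, F, Am.
D major shares 2: Em, G.
The most common triads (4) are shared with F major.

F major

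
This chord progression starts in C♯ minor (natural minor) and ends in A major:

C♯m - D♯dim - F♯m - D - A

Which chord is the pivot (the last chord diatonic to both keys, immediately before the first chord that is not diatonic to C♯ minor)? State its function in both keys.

F♯m — iv in C♯ minor, vi in A major

Chords diatonic to C♯ minor: C♯m, D♯dim, E, F♯m, G♯m, A, B.
Reading the progression, the first chord not in that set is D, so the modulation leaves C♯ minor there.
The chord immediately before D is F♯m, which is diatonic to both keys: iv in C♯ minor and vi in A major.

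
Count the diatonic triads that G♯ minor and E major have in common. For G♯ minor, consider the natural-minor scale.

Diatonic triads of G♯ minor (natural minor): G♯m (i), A♯dim (ii°), B (III), C♯m (iv), D♯m (v), E (VI), F♯ (VII).
Diatonic triads of E major: E (I), F♯m (ii), G♯m (iii), A (IV), B (V), C♯m (vi), D♯dim (vii°).
Matching root and quality in both lists: G♯m, B, C♯m, E.
That gives 4 common triads.

4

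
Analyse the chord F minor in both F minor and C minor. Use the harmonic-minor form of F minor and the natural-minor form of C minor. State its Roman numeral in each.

The scale of F minor (harmonic minor) is F G A♭ B♭ C D♭ E; F is degree 1, and the triad built there (F-A♭-C) is minor, so it is i.
The scale of C minor (natural minor) is C D E♭ F G A♭ B♭; F is degree 4, and the triad built there (F-A♭-C) is minor, so it is iv.

i in F minor; iv in C minor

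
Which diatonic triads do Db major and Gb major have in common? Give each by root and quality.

Triads in Db major: Db (I), Ebm (ii), Fm (iii), Gb (IV), Ab (V), Bbm (vi), Cdim (vii°).
Triads in Gb major: Gb (I), Abm (ii), Bbm (iii), Cb (IV), Db (V), Ebm (vi), Fdim (vii°).
Shared triads with their functions: Db (I in Db major, V in Gb major); Ebm (ii in Db major, vi in Gb major); Gb (IV in Db major, I in Gb major); Bbm (vi in Db major, iii in Gb major).

Db, Ebm, Gb, Bbm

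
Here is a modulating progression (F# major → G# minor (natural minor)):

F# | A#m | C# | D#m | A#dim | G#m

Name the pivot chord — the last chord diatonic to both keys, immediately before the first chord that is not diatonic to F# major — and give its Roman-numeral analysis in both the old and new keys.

D#m — vi in F# major, v in G# minor

Chords diatonic to F# major: F#, G#m, A#m, B, C#, D#m, E#dim.
Reading the progression, the first chord not in that set is A#dim, so the modulation leaves F# major there.
The chord immediately before A#dim is D#m, which is diatonic to both keys: vi in F# major and v in G# minor.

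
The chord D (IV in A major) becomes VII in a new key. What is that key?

E minor

The numeral VII denotes a major triad on scale degree 7. With D on degree 7, the tonic of the new key is E.
Degree 7 carries a major triad in natural-minor keys, so the destination is E minor.
Check: the diatonic triads of E minor (natural minor) are Em (i), F♯dim (ii°), G (III), Am (iv), Bm (v), C (VI), D (VII) — D is indeed VII.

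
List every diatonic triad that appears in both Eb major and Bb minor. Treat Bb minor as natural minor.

Triads in Eb major: Eb major (I), F minor (ii), G minor (iii), Ab major (IV), Bb major (V), C minor (vi), D diminished (vii°).
Triads in Bb minor (natural minor): Bb minor (i), C diminished (ii°), Db major (III), Eb minor (iv), F minor (v), Gb major (VI), Ab major (VII).
Shared triads with their functions: F minor (ii in Eb major, v in Bb minor); Ab major (IV in Eb major, VII in Bb minor).

Fm, Ab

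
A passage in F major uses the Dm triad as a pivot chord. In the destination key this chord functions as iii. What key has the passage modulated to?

Bb major

The numeral iii denotes a minor triad on scale degree 3. With D on degree 3, the tonic of the new key is Bb.
Degree 3 carries a minor triad in major keys, so the destination is Bb major.
Check: the diatonic triads of Bb major are Bb (I), Cm (ii), Dm (iii), Eb (IV), F (V), Gm (vi), Adim (vii°) — Dm is indeed iii.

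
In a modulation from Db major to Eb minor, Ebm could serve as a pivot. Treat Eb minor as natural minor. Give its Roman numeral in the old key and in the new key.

The scale of Db major is Db Eb F Gb Ab Bb C; Eb is degree 2, and the triad built there (Eb-Gb-Bb) is minor, so it is ii.
The scale of Eb minor (natural minor) is Eb F Gb Ab Bb Cb Db; Eb is degree 1, and the triad built there (Eb-Gb-Bb) is minor, so it is i.

ii in Db major; i in Eb minor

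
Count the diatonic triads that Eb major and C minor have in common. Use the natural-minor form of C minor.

Diatonic triads of Eb major: Eb major (I), F minor (ii), G minor (iii), Ab major (IV), Bb major (V), C minor (vi), D diminished (vii°).
Diatonic triads of C minor (natural minor): C minor (i), D diminished (ii°), Eb major (III), F minor (iv), G minor (v), Ab major (VI), Bb major (VII).
Matching root and quality in both lists: Eb major, F minor, G minor, Ab major, Bb major, C minor, D diminished.
That gives 7 common triads.

7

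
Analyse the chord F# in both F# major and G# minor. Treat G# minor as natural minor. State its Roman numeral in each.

I in F# major; VII in G# minor

The scale of F# major is F# G# A# B C# D# E#; F# is degree 1, and the triad built there (F#-A#-C#) is major, so it is I.
The scale of G# minor (natural minor) is G# A# B C# D# E F#; F# is degree 7, and the triad built there (F#-A#-C#) is major, so it is VII.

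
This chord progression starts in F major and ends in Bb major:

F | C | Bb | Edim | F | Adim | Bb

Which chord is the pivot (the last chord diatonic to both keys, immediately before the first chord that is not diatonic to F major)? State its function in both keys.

Chords diatonic to F major: F, Gm, Am, Bb, C, Dm, Edim.
Reading the progression, the first chord not in that set is Adim, so the modulation leaves F major there.
The chord immediately before Adim is F, which is diatonic to both keys: I in F major and V in Bb major.

F — I in F major, V in Bb major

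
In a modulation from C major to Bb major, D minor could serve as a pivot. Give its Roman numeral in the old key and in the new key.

ii in C major; iii in Bb major

The scale of C major is C D E F G A B; D is degree 2, and the triad built there (D-F-A) is minor, so it is ii.
The scale of Bb major is Bb C D Eb F G A; D is degree 3, and the triad built there (D-F-A) is minor, so it is iii.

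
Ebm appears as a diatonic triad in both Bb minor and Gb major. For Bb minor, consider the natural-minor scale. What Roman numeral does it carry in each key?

iv in Bb minor; vi in Gb major

The scale of Bb minor (natural minor) is Bb C Db Eb F Gb Ab; Eb is degree 4, and the triad built there (Eb-Gb-Bb) is minor, so it is iv.
The scale of Gb major is Gb Ab Bb Cb Db Eb F; Eb is degree 6, and the triad built there (Eb-Gb-Bb) is minor, so it is vi.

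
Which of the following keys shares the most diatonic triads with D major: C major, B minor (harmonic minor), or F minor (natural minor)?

Triads of D major: D (I), Em (ii), F#m (iii), G (IV), A (V), Bm (vi), C#dim (vii°).
C major shares 2: Em, G.
B minor (harmonic minor) shares 4: Em, G, Bm, C#dim.
F minor (natural minor) shares 0: none.
The most common triads (4) are shared with B minor.

B minor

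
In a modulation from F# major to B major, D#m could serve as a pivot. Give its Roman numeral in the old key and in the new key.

vi in F# major; iii in B major

The scale of F# major is F# G# A# B C# D# E#; D# is degree 6, and the triad built there (D#-F#-A#) is minor, so it is vi.
The scale of B major is B C# D# E F# G# A#; D# is degree 3, and the triad built there (D#-F#-A#) is minor, so it is iii.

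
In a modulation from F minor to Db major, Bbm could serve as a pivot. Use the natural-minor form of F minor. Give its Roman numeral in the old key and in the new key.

The scale of F minor (natural minor) is F G Ab Bb C Db Eb; Bb is degree 4, and the triad built there (Bb-Db-F) is minor, so it is iv.
The scale of Db major is Db Eb F Gb Ab Bb C; Bb is degree 6, and the triad built there (Bb-Db-F) is minor, so it is vi.

iv in F minor; vi in Db major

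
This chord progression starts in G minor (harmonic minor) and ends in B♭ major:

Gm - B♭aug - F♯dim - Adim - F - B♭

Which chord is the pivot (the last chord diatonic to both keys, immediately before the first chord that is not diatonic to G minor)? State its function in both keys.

Adim — ii° in G minor, vii° in B♭ major

Chords diatonic to G minor: Gm, Adim, B♭aug, Cm, D, E♭, F♯dim.
Reading the progression, the first chord not in that set is F, so the modulation leaves G minor there.
The chord immediately before F is Adim, which is diatonic to both keys: ii° in G minor and vii° in B♭ major.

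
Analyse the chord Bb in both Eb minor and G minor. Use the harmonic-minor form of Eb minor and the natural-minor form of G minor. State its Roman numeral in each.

V in Eb minor; III in G minor

The scale of Eb minor (harmonic minor) is Eb F Gb Ab Bb Cb D; Bb is degree 5, and the triad built there (Bb-D-F) is major, so it is V.
The scale of G minor (natural minor) is G A Bb C D Eb F; Bb is degree 3, and the triad built there (Bb-D-F) is major, so it is III.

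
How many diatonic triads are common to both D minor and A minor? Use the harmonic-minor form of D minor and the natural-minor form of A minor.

1

Diatonic triads of D minor (harmonic minor): Dm (i), Edim (ii°), Faug (III+), Gm (iv), A (V), Bb (VI), C#dim (vii°).
Diatonic triads of A minor (natural minor): Am (i), Bdim (ii°), C (III), Dm (iv), Em (v), F (VI), G (VII).
Matching root and quality in both lists: Dm.
That gives 1 common triad.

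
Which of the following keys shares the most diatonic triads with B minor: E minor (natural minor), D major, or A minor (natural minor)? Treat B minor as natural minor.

Triads of B minor (natural minor): Bm (i), C#dim (ii°), D (III), Em (iv), F#m (v), G (VI), A (VII).
E minor (natural minor) shares 4: Bm, D, Em, G.
D major shares 7: Bm, C#dim, D, Em, F#m, G, A.
A minor (natural minor) shares 2: Em, G.
The most common triads (7) are shared with D major.

D major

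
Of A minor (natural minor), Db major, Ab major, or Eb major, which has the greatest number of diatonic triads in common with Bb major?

Eb major

Triads of Bb major: Bb (I), Cm (ii), Dm (iii), Eb (IV), F (V), Gm (vi), Adim (vii°).
A minor (natural minor) shares 2: Dm, F.
Db major shares 0: none.
Ab major shares 2: Cm, Eb.
Eb major shares 4: Bb, Cm, Eb, Gm.
The most common triads (4) are shared with Eb major.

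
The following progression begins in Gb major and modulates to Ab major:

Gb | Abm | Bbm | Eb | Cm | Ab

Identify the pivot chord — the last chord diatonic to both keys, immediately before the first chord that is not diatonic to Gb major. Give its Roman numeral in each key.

Bbm — iii in Gb major, ii in Ab major

Chords diatonic to Gb major: Gb, Abm, Bbm, Cb, Db, Ebm, Fdim.
Reading the progression, the first chord not in that set is Eb, so the modulation leaves Gb major there.
The chord immediately before Eb is Bbm, which is diatonic to both keys: iii in Gb major and ii in Ab major.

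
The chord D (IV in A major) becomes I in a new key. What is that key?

The numeral I denotes a major triad on scale degree 1. With D on degree 1, the tonic of the new key is D.
Degree 1 carries a major triad in major keys, so the destination is D major.
Check: the diatonic triads of D major are D (I), Em (ii), F#m (iii), G (IV), A (V), Bm (vi), C#dim (vii°) — D is indeed I.

D major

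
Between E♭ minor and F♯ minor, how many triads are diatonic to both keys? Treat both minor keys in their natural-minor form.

0

Diatonic triads of E♭ minor (natural minor): E♭ minor (i), F diminished (ii°), G♭ major (III), A♭ minor (iv), B♭ minor (v), C♭ major (VI), D♭ major (VII).
Diatonic triads of F♯ minor (natural minor): F♯ minor (i), G♯ diminished (ii°), A major (III), B minor (iv), C♯ minor (v), D major (VI), E major (VII).
No triad has the same root and quality in both keys.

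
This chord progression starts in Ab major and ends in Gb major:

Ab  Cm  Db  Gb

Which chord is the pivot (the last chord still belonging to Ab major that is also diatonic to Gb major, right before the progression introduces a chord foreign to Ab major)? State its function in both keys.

Chords diatonic to Ab major: Ab, Bbm, Cm, Db, Eb, Fm, Gdim.
Reading the progression, the first chord not in that set is Gb, so the modulation leaves Ab major there.
The chord immediately before Gb is Db, which is diatonic to both keys: IV in Ab major and V in Gb major.

Db — IV in Ab major, V in Gb major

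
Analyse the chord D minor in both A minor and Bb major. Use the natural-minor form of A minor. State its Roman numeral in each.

iv in A minor; iii in Bb major

The scale of A minor (natural minor) is A B C D E F G; D is degree 4, and the triad built there (D-F-A) is minor, so it is iv.
The scale of Bb major is Bb C D Eb F G A; D is degree 3, and the triad built there (D-F-A) is minor, so it is iii.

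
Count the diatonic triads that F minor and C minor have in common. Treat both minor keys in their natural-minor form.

4

Diatonic triads of F minor (natural minor): Fm (i), Gdim (ii°), Ab (III), Bbm (iv), Cm (v), Db (VI), Eb (VII).
Diatonic triads of C minor (natural minor): Cm (i), Ddim (ii°), Eb (III), Fm (iv), Gm (v), Ab (VI), Bb (VII).
Matching root and quality in both lists: Fm, Ab, Cm, Eb.
That gives 4 common triads.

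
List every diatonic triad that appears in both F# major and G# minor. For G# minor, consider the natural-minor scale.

Triads in F# major: F# (I), G#m (ii), A#m (iii), B (IV), C# (V), D#m (vi), E#dim (vii°).
Triads in G# minor (natural minor): G#m (i), A#dim (ii°), B (III), C#m (iv), D#m (v), E (VI), F# (VII).
Shared triads with their functions: F# (I in F# major, VII in G# minor); G#m (ii in F# major, i in G# minor); B (IV in F# major, III in G# minor); D#m (vi in F# major, v in G# minor).

F#, G#m, B, D#m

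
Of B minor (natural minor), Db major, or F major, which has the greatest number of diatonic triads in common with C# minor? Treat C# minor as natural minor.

B minor

Triads of C# minor (natural minor): C# minor (i), D# diminished (ii°), E major (III), F# minor (iv), G# minor (v), A major (VI), B major (VII).
B minor (natural minor) shares 2: F#m, A.
Db major shares 0: none.
F major shares 0: none.
The most common triads (2) are shared with B minor.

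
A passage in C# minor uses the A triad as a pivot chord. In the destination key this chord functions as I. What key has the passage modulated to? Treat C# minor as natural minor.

The numeral I denotes a major triad on scale degree 1. With A on degree 1, the tonic of the new key is A.
Degree 1 carries a major triad in major keys, so the destination is A major.
Check: the diatonic triads of A major are A (I), Bm (ii), C#m (iii), D (IV), E (V), F#m (vi), G#dim (vii°) — A is indeed I.

A major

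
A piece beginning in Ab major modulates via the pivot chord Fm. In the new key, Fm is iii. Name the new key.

Db major

The numeral iii denotes a minor triad on scale degree 3. With F on degree 3, the tonic of the new key is Db.
Degree 3 carries a minor triad in major keys, so the destination is Db major.
Check: the diatonic triads of Db major are Db (I), Ebm (ii), Fm (iii), Gb (IV), Ab (V), Bbm (vi), Cdim (vii°) — Fm is indeed iii.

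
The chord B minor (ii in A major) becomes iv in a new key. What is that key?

The numeral iv denotes a minor triad on scale degree 4. With B on degree 4, the tonic of the new key is F#.
Degree 4 carries a minor triad in minor keys, so the destination is F# minor.
Check: the diatonic triads of F# minor (natural minor) are F#m (i), G#dim (ii°), A (III), Bm (iv), C#m (v), D (VI), E (VII) — B minor is indeed iv.

F# minor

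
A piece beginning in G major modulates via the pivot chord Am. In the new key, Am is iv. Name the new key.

E minor

The numeral iv denotes a minor triad on scale degree 4. With A on degree 4, the tonic of the new key is E.
Degree 4 carries a minor triad in minor keys, so the destination is E minor.
Check: the diatonic triads of E minor (natural minor) are Em (i), F#dim (ii°), G (III), Am (iv), Bm (v), C (VI), D (VII) — Am is indeed iv.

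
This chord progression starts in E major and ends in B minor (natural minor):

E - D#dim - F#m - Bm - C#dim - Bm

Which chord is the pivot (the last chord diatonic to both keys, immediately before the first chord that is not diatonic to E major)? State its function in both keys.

F#m — ii in E major, v in B minor

Chords diatonic to E major: E, F#m, G#m, A, B, C#m, D#dim.
Reading the progression, the first chord not in that set is Bm, so the modulation leaves E major there.
The chord immediately before Bm is F#m, which is diatonic to both keys: ii in E major and v in B minor.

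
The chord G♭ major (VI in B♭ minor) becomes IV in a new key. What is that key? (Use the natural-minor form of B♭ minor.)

D♭ major

The numeral IV denotes a major triad on scale degree 4. With G♭ on degree 4, the tonic of the new key is D♭.
Degree 4 carries a major triad in major keys, so the destination is D♭ major.
Check: the diatonic triads of D♭ major are D♭ (I), E♭m (ii), Fm (iii), G♭ (IV), A♭ (V), B♭m (vi), Cdim (vii°) — G♭ major is indeed IV.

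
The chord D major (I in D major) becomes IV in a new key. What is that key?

A major

The numeral IV denotes a major triad on scale degree 4. With D on degree 4, the tonic of the new key is A.
Degree 4 carries a major triad in major keys, so the destination is A major.
Check: the diatonic triads of A major are A (I), Bm (ii), C#m (iii), D (IV), E (V), F#m (vi), G#dim (vii°) — D major is indeed IV.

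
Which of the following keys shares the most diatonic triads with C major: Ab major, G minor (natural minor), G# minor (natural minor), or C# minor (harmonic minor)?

Triads of C major: C (I), Dm (ii), Em (iii), F (IV), G (V), Am (vi), Bdim (vii°).
Ab major shares 0: none.
G minor (natural minor) shares 2: Dm, F.
G# minor (natural minor) shares 0: none.
C# minor (harmonic minor) shares 0: none.
The most common triads (2) are shared with G minor.

G minor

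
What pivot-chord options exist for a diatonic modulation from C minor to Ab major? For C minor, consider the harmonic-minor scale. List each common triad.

Cm, Fm, Ab

Triads in C minor (harmonic minor): Cm (i), Ddim (ii°), Ebaug (III+), Fm (iv), G (V), Ab (VI), Bdim (vii°).
Triads in Ab major: Ab (I), Bbm (ii), Cm (iii), Db (IV), Eb (V), Fm (vi), Gdim (vii°).
Shared triads with their functions: Cm (i in C minor, iii in Ab major); Fm (iv in C minor, vi in Ab major); Ab (VI in C minor, I in Ab major).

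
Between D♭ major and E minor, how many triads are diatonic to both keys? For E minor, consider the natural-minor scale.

0

Diatonic triads of D♭ major: D♭ (I), E♭m (ii), Fm (iii), G♭ (IV), A♭ (V), B♭m (vi), Cdim (vii°).
Diatonic triads of E minor (natural minor): Em (i), F♯dim (ii°), G (III), Am (iv), Bm (v), C (VI), D (VII).
No triad has the same root and quality in both keys.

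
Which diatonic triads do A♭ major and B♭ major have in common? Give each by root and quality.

Cm, E♭

Triads in A♭ major: A♭ major (I), B♭ minor (ii), C minor (iii), D♭ major (IV), E♭ major (V), F minor (vi), G diminished (vii°).
Triads in B♭ major: B♭ major (I), C minor (ii), D minor (iii), E♭ major (IV), F major (V), G minor (vi), A diminished (vii°).
Shared triads with their functions: C minor (iii in A♭ major, ii in B♭ major); E♭ major (V in A♭ major, IV in B♭ major).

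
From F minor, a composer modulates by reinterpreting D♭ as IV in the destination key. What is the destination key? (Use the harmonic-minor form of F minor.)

A♭ major

The numeral IV denotes a major triad on scale degree 4. With D♭ on degree 4, the tonic of the new key is A♭.
Degree 4 carries a major triad in major keys, so the destination is A♭ major.
Check: the diatonic triads of A♭ major are A♭ (I), B♭m (ii), Cm (iii), D♭ (IV), E♭ (V), Fm (vi), Gdim (vii°) — D♭ is indeed IV.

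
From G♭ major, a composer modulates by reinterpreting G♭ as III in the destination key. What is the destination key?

E♭ minor

The numeral III denotes a major triad on scale degree 3. With G♭ on degree 3, the tonic of the new key is E♭.
Degree 3 carries a major triad in natural-minor keys, so the destination is E♭ minor.
Check: the diatonic triads of E♭ minor (natural minor) are E♭m (i), Fdim (ii°), G♭ (III), A♭m (iv), B♭m (v), C♭ (VI), D♭ (VII) — G♭ is indeed III.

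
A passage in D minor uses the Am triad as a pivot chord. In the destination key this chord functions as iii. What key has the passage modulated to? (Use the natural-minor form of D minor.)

The numeral iii denotes a minor triad on scale degree 3. With A on degree 3, the tonic of the new key is F.
Degree 3 carries a minor triad in major keys, so the destination is F major.
Check: the diatonic triads of F major are F (I), Gm (ii), Am (iii), Bb (IV), C (V), Dm (vi), Edim (vii°) — Am is indeed iii.

F major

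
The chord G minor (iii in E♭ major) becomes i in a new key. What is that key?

The numeral i denotes a minor triad on scale degree 1. With G on degree 1, the tonic of the new key is G.
Degree 1 carries a minor triad in minor keys, so the destination is G minor.
Check: the diatonic triads of G minor (natural minor) are Gm (i), Adim (ii°), B♭ (III), Cm (iv), Dm (v), E♭ (VI), F (VII) — G minor is indeed i.

G minor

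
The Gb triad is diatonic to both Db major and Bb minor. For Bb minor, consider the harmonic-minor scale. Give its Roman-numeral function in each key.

The scale of Db major is Db Eb F Gb Ab Bb C; Gb is degree 4, and the triad built there (Gb-Bb-Db) is major, so it is IV.
The scale of Bb minor (harmonic minor) is Bb C Db Eb F Gb A; Gb is degree 6, and the triad built there (Gb-Bb-Db) is major, so it is VI.

IV in Db major; VI in Bb minor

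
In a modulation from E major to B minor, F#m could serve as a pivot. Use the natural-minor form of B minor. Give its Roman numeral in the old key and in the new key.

The scale of E major is E F# G# A B C# D#; F# is degree 2, and the triad built there (F#-A-C#) is minor, so it is ii.
The scale of B minor (natural minor) is B C# D E F# G A; F# is degree 5, and the triad built there (F#-A-C#) is minor, so it is v.

ii in E major; v in B minor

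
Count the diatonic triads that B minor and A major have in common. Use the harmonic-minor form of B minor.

Diatonic triads of B minor (harmonic minor): Bm (i), C#dim (ii°), Daug (III+), Em (iv), F# (V), G (VI), A#dim (vii°).
Diatonic triads of A major: A (I), Bm (ii), C#m (iii), D (IV), E (V), F#m (vi), G#dim (vii°).
Matching root and quality in both lists: Bm.
That gives 1 common triad.

1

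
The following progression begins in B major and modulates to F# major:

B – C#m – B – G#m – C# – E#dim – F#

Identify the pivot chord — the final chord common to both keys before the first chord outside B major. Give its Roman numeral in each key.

G#m — vi in B major, ii in F# major

Chords diatonic to B major: B, C#m, D#m, E, F#, G#m, A#dim.
Reading the progression, the first chord not in that set is C#, so the modulation leaves B major there.
The chord immediately before C# is G#m, which is diatonic to both keys: vi in B major and ii in F# major.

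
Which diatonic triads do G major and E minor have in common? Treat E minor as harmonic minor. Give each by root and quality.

Triads in G major: G (I), Am (ii), Bm (iii), C (IV), D (V), Em (vi), F#dim (vii°).
Triads in E minor (harmonic minor): Em (i), F#dim (ii°), Gaug (III+), Am (iv), B (V), C (VI), D#dim (vii°).
Shared triads with their functions: Am (ii in G major, iv in E minor); C (IV in G major, VI in E minor); Em (vi in G major, i in E minor); F#dim (vii° in G major, ii° in E minor).

Am, C, Em, F#dim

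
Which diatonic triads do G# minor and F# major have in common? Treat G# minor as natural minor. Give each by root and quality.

Triads in G# minor (natural minor): G# minor (i), A# diminished (ii°), B major (III), C# minor (iv), D# minor (v), E major (VI), F# major (VII).
Triads in F# major: F# major (I), G# minor (ii), A# minor (iii), B major (IV), C# major (V), D# minor (vi), E# diminished (vii°).
Shared triads with their functions: G# minor (i in G# minor, ii in F# major); B major (III in G# minor, IV in F# major); D# minor (v in G# minor, vi in F# major); F# major (VII in G# minor, I in F# major).

G#m, B, D#m, F#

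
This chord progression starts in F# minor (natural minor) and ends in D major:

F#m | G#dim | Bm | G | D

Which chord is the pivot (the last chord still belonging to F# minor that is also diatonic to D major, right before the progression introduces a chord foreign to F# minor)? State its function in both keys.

Bm — iv in F# minor, vi in D major

Chords diatonic to F# minor: F#m, G#dim, A, Bm, C#m, D, E.
Reading the progression, the first chord not in that set is G, so the modulation leaves F# minor there.
The chord immediately before G is Bm, which is diatonic to both keys: iv in F# minor and vi in D major.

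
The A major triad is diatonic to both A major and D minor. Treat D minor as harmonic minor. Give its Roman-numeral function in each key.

The scale of A major is A B C♯ D E F♯ G♯; A is degree 1, and the triad built there (A-C♯-E) is major, so it is I.
The scale of D minor (harmonic minor) is D E F G A B♭ C♯; A is degree 5, and the triad built there (A-C♯-E) is major, so it is V.

I in A major; V in D minor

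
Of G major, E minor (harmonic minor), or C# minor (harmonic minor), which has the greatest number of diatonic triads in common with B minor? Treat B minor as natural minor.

G major

Triads of B minor (natural minor): Bm (i), C#dim (ii°), D (III), Em (iv), F#m (v), G (VI), A (VII).
G major shares 4: Bm, D, Em, G.
E minor (harmonic minor) shares 1: Em.
C# minor (harmonic minor) shares 2: F#m, A.
The most common triads (4) are shared with G major.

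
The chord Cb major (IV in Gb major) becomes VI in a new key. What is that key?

The numeral VI denotes a major triad on scale degree 6. With Cb on degree 6, the tonic of the new key is Eb.
Degree 6 carries a major triad in minor keys, so the destination is Eb minor.
Check: the diatonic triads of Eb minor (natural minor) are Ebm (i), Fdim (ii°), Gb (III), Abm (iv), Bbm (v), Cb (VI), Db (VII) — Cb major is indeed VI.

Eb minor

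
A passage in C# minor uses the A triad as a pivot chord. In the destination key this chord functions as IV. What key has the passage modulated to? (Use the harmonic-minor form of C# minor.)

The numeral IV denotes a major triad on scale degree 4. With A on degree 4, the tonic of the new key is E.
Degree 4 carries a major triad in major keys, so the destination is E major.
Check: the diatonic triads of E major are E (I), F#m (ii), G#m (iii), A (IV), B (V), C#m (vi), D#dim (vii°) — A is indeed IV.

E major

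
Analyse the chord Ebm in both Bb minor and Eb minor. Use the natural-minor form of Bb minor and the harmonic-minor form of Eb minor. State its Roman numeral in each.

The scale of Bb minor (natural minor) is Bb C Db Eb F Gb Ab; Eb is degree 4, and the triad built there (Eb-Gb-Bb) is minor, so it is iv.
The scale of Eb minor (harmonic minor) is Eb F Gb Ab Bb Cb D; Eb is degree 1, and the triad built there (Eb-Gb-Bb) is minor, so it is i.

iv in Bb minor; i in Eb minor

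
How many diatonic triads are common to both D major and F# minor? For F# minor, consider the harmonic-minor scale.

Diatonic triads of D major: D (I), Em (ii), F#m (iii), G (IV), A (V), Bm (vi), C#dim (vii°).
Diatonic triads of F# minor (harmonic minor): F#m (i), G#dim (ii°), Aaug (III+), Bm (iv), C# (V), D (VI), E#dim (vii°).
Matching root and quality in both lists: D, F#m, Bm.
That gives 3 common triads.

3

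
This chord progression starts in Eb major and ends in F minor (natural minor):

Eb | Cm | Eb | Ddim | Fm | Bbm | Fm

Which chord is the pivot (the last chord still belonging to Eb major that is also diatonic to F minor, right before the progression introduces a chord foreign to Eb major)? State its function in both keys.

Chords diatonic to Eb major: Eb, Fm, Gm, Ab, Bb, Cm, Ddim.
Reading the progression, the first chord not in that set is Bbm, so the modulation leaves Eb major there.
The chord immediately before Bbm is Fm, which is diatonic to both keys: ii in Eb major and i in F minor.

Fm — ii in Eb major, i in F minor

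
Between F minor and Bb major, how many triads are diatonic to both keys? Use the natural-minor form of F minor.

Diatonic triads of F minor (natural minor): F minor (i), G diminished (ii°), Ab major (III), Bb minor (iv), C minor (v), Db major (VI), Eb major (VII).
Diatonic triads of Bb major: Bb major (I), C minor (ii), D minor (iii), Eb major (IV), F major (V), G minor (vi), A diminished (vii°).
Matching root and quality in both lists: C minor, Eb major.
That gives 2 common triads.

2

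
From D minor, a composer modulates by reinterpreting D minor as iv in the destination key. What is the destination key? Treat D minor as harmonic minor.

The numeral iv denotes a minor triad on scale degree 4. With D on degree 4, the tonic of the new key is A.
Degree 4 carries a minor triad in minor keys, so the destination is A minor.
Check: the diatonic triads of A minor (natural minor) are Am (i), Bdim (ii°), C (III), Dm (iv), Em (v), F (VI), G (VII) — D minor is indeed iv.

A minor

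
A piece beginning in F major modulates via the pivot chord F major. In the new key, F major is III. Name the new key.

The numeral III denotes a major triad on scale degree 3. With F on degree 3, the tonic of the new key is D.
Degree 3 carries a major triad in natural-minor keys, so the destination is D minor.
Check: the diatonic triads of D minor (natural minor) are Dm (i), Edim (ii°), F (III), Gm (iv), Am (v), Bb (VI), C (VII) — F major is indeed III.

D minor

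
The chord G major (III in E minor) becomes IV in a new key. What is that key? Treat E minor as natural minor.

D major

The numeral IV denotes a major triad on scale degree 4. With G on degree 4, the tonic of the new key is D.
Degree 4 carries a major triad in major keys, so the destination is D major.
Check: the diatonic triads of D major are D (I), Em (ii), F#m (iii), G (IV), A (V), Bm (vi), C#dim (vii°) — G major is indeed IV.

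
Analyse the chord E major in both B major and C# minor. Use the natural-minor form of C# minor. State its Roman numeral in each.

IV in B major; III in C# minor

The scale of B major is B C# D# E F# G# A#; E is degree 4, and the triad built there (E-G#-B) is major, so it is IV.
The scale of C# minor (natural minor) is C# D# E F# G# A B; E is degree 3, and the triad built there (E-G#-B) is major, so it is III.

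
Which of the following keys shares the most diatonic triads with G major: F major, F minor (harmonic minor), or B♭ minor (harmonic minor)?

F major

Triads of G major: G (I), Am (ii), Bm (iii), C (IV), D (V), Em (vi), F♯dim (vii°).
F major shares 2: Am, C.
F minor (harmonic minor) shares 1: C.
B♭ minor (harmonic minor) shares 0: none.
The most common triads (2) are shared with F major.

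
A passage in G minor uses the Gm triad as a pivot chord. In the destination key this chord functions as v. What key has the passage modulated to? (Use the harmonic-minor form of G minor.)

C minor

The numeral v denotes a minor triad on scale degree 5. With G on degree 5, the tonic of the new key is C.
Degree 5 carries a minor triad in natural-minor keys, so the destination is C minor.
Check: the diatonic triads of C minor (natural minor) are Cm (i), Ddim (ii°), Eb (III), Fm (iv), Gm (v), Ab (VI), Bb (VII) — Gm is indeed v.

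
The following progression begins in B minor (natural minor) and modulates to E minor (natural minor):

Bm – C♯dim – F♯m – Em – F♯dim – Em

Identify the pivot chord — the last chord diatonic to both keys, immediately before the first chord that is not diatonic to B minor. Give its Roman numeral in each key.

Em — iv in B minor, i in E minor

Chords diatonic to B minor: Bm, C♯dim, D, Em, F♯m, G, A.
Reading the progression, the first chord not in that set is F♯dim, so the modulation leaves B minor there.
The chord immediately before F♯dim is Em, which is diatonic to both keys: iv in B minor and i in E minor.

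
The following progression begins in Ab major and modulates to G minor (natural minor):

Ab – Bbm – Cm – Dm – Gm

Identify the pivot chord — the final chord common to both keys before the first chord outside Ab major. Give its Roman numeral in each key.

Cm — iii in Ab major, iv in G minor

Chords diatonic to Ab major: Ab, Bbm, Cm, Db, Eb, Fm, Gdim.
Reading the progression, the first chord not in that set is Dm, so the modulation leaves Ab major there.
The chord immediately before Dm is Cm, which is diatonic to both keys: iii in Ab major and iv in G minor.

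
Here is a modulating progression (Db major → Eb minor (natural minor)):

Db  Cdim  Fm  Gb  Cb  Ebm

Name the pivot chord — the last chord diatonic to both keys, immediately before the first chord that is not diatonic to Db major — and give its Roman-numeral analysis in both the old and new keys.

Chords diatonic to Db major: Db, Ebm, Fm, Gb, Ab, Bbm, Cdim.
Reading the progression, the first chord not in that set is Cb, so the modulation leaves Db major there.
The chord immediately before Cb is Gb, which is diatonic to both keys: IV in Db major and III in Eb minor.

Gb — IV in Db major, III in Eb minor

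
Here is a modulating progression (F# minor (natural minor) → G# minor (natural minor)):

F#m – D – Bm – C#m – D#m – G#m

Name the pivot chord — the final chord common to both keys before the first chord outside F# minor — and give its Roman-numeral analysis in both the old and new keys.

Chords diatonic to F# minor: F#m, G#dim, A, Bm, C#m, D, E.
Reading the progression, the first chord not in that set is D#m, so the modulation leaves F# minor there.
The chord immediately before D#m is C#m, which is diatonic to both keys: v in F# minor and iv in G# minor.

C#m — v in F# minor, iv in G# minor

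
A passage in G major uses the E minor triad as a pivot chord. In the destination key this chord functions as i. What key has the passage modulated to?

E minor

The numeral i denotes a minor triad on scale degree 1. With E on degree 1, the tonic of the new key is E.
Degree 1 carries a minor triad in minor keys, so the destination is E minor.
Check: the diatonic triads of E minor (natural minor) are Em (i), F#dim (ii°), G (III), Am (iv), Bm (v), C (VI), D (VII) — E minor is indeed i.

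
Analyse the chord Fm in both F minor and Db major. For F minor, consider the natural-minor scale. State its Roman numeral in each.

The scale of F minor (natural minor) is F G Ab Bb C Db Eb; F is degree 1, and the triad built there (F-Ab-C) is minor, so it is i.
The scale of Db major is Db Eb F Gb Ab Bb C; F is degree 3, and the triad built there (F-Ab-C) is minor, so it is iii.

i in F minor; iii in Db major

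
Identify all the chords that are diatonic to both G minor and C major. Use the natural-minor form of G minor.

Dm, F

Triads in G minor (natural minor): Gm (i), Adim (ii°), Bb (III), Cm (iv), Dm (v), Eb (VI), F (VII).
Triads in C major: C (I), Dm (ii), Em (iii), F (IV), G (V), Am (vi), Bdim (vii°).
Shared triads with their functions: Dm (v in G minor, ii in C major); F (VII in G minor, IV in C major).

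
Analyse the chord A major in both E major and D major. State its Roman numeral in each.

IV in E major; V in D major

The scale of E major is E F# G# A B C# D#; A is degree 4, and the triad built there (A-C#-E) is major, so it is IV.
The scale of D major is D E F# G A B C#; A is degree 5, and the triad built there (A-C#-E) is major, so it is V.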